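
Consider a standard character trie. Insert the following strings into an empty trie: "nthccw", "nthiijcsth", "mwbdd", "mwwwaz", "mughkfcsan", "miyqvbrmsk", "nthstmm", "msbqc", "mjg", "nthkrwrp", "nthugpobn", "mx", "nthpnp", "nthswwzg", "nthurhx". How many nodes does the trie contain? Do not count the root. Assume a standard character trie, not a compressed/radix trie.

72

For each word, the new-node count is its length minus the longest prefix already in the trie:
  "nthccw" → 6 new (n, t, h, c, c, w)
  "nthiijcsth" → prefix "nth" already present; 7 new (i, i, j, c, s, t, h)
  "mwbdd" → 5 new (m, w, b, d, d)
  "mwwwaz" → prefix "mw" already present; 4 new (w, w, a, z)
  "mughkfcsan" → prefix "m" already present; 9 new (u, g, h, k, f, c, s, a, n)
  "miyqvbrmsk" → prefix "m" already present; 9 new (i, y, q, v, b, r, m, s, k)
  "nthstmm" → prefix "nth" already present; 4 new (s, t, m, m)
  "msbqc" → prefix "m" already present; 4 new (s, b, q, c)
  "mjg" → prefix "m" already present; 2 new (j, g)
  "nthkrwrp" → prefix "nth" already present; 5 new (k, r, w, r, p)
  "nthugpobn" → prefix "nth" already present; 6 new (u, g, p, o, b, n)
  "mx" → prefix "m" already present; 1 new (x)
  "nthpnp" → prefix "nth" already present; 3 new (p, n, p)
  "nthswwzg" → prefix "nths" already present; 4 new (w, w, z, g)
  "nthurhx" → prefix "nthu" already present; 3 new (r, h, x)
Total nodes = 6 + 7 + 5 + 4 + 9 + 9 + 4 + 4 + 2 + 5 + 6 + 1 + 3 + 4 + 3 = 72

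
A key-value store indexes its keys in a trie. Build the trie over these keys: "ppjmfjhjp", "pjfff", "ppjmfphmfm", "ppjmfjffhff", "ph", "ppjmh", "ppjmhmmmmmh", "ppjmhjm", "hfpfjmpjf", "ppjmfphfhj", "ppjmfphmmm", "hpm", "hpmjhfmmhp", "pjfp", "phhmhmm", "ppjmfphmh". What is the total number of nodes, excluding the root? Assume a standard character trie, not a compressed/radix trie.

Trace insertions, counting only characters that open a new branch:
  "ppjmfjhjp" → 9 new (p, p, j, m, f, j, h, j, p)
  "pjfff" → prefix "p" already present; 4 new (j, f, f, f)
  "ppjmfphmfm" → prefix "ppjmf" already present; 5 new (p, h, m, f, m)
  "ppjmfjffhff" → prefix "ppjmfj" already present; 5 new (f, f, h, f, f)
  "ph" → prefix "p" already present; 1 new (h)
  "ppjmh" → prefix "ppjm" already present; 1 new (h)
  "ppjmhmmmmmh" → prefix "ppjmh" already present; 6 new (m, m, m, m, m, h)
  "ppjmhjm" → prefix "ppjmh" already present; 2 new (j, m)
  "hfpfjmpjf" → 9 new (h, f, p, f, j, m, p, j, f)
  "ppjmfphfhj" → prefix "ppjmfph" already present; 3 new (f, h, j)
  "ppjmfphmmm" → prefix "ppjmfphm" already present; 2 new (m, m)
  "hpm" → prefix "h" already present; 2 new (p, m)
  "hpmjhfmmhp" → prefix "hpm" already present; 7 new (j, h, f, m, m, h, p)
  "pjfp" → prefix "pjf" already present; 1 new (p)
  "phhmhmm" → prefix "ph" already present; 5 new (h, m, h, m, m)
  "ppjmfphmh" → prefix "ppjmfphm" already present; 1 new (h)
Total nodes = 9 + 4 + 5 + 5 + 1 + 1 + 6 + 2 + 9 + 3 + 2 + 2 + 7 + 1 + 5 + 1 = 63

63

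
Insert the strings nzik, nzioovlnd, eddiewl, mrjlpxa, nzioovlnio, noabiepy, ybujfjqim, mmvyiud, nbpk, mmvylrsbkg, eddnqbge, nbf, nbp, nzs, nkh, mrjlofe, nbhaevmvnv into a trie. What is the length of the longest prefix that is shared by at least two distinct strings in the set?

Equivalently: take the maximum, over all pairs, of their longest common prefix length.
e.g. "nzioovlnd" and "nzioovlnio" share the prefix "nzioovln" of length 8; no pair shares a longer one.
Longest shared-prefix length: 8

8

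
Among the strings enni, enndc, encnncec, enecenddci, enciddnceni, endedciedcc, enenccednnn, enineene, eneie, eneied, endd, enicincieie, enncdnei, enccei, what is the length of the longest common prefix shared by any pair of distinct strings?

5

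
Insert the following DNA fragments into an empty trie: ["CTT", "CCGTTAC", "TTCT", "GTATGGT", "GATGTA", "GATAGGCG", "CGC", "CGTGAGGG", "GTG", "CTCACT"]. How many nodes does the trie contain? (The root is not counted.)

43

Insert word by word; a character creates a node only if that edge doesn't already exist:
  "CTT" → 3 new (C, T, T)
  "CCGTTAC" → prefix "C" already present; 6 new (C, G, T, T, A, C)
  "TTCT" → 4 new (T, T, C, T)
  "GTATGGT" → 7 new (G, T, A, T, G, G, T)
  "GATGTA" → prefix "G" already present; 5 new (A, T, G, T, A)
  "GATAGGCG" → prefix "GAT" already present; 5 new (A, G, G, C, G)
  "CGC" → prefix "C" already present; 2 new (G, C)
  "CGTGAGGG" → prefix "CG" already present; 6 new (T, G, A, G, G, G)
  "GTG" → prefix "GT" already present; 1 new (G)
  "CTCACT" → prefix "CT" already present; 4 new (C, A, C, T)
Total nodes = 3 + 6 + 4 + 7 + 5 + 5 + 2 + 6 + 1 + 4 = 43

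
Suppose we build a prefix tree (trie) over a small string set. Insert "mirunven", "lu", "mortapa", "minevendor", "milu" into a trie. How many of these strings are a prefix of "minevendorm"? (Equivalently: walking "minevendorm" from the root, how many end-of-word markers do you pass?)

Check each prefix of "minevendorm" against the stored set — each match is an end-marker on the path.
Prefixes of the query that are stored words: "minevendor"
Count: 1

1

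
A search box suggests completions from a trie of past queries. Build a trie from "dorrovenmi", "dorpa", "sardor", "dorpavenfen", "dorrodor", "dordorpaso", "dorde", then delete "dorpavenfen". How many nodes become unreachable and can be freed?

6

A node on "dorpavenfen"'s path can go only if nothing else ends at it or branches off below it.
The suffix "venfen" (6 nodes) is used only by "dorpavenfen"; "dorpa" is itself a stored word, so pruning stops there.
Nodes removed: 6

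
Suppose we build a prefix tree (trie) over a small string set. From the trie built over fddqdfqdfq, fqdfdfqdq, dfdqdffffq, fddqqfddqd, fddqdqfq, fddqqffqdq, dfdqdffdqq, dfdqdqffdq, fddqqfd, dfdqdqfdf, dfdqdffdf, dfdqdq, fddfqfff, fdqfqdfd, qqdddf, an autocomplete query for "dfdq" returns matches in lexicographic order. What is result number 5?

DFS of the "dfdq" subtree visits, in order: "dfdqdffdf", "dfdqdffdqq", "dfdqdffffq", "dfdqdq", "dfdqdqfdf", "dfdqdqffdq"
Position 5: dfdqdqfdf

dfdqdqfdf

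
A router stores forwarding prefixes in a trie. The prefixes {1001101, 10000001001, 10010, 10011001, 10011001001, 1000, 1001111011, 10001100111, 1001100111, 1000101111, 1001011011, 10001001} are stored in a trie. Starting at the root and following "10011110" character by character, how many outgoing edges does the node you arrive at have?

1

Follow the path "10011110" to its node, then look at its outgoing edges.
Distinct next characters after "10011110": 1.
That node has 1 child edge.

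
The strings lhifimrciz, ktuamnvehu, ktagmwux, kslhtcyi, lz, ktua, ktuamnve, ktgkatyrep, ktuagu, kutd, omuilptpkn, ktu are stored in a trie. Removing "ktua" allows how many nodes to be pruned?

Walk "ktua" from the leaf back toward the root, removing each node that no remaining word uses.
Every node on "ktua" is still needed (e.g. by "ktuamnvehu"), so nothing is freed.
Nodes removed: 0

0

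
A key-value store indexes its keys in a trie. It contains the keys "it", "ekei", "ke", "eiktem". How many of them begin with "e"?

2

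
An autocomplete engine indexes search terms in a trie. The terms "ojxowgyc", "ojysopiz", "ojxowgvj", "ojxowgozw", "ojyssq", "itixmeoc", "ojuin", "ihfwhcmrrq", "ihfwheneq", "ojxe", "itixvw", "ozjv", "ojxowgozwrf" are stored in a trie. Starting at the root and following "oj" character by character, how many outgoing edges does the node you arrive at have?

3

Walk "oj" from the root, arriving at one node.
Characters that immediately follow "oj" among the stored strings: {u, x, y}.
That node has 3 child edges.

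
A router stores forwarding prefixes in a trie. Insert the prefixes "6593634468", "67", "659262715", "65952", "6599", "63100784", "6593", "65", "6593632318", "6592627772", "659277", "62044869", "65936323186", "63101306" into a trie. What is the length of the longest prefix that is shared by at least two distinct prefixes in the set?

Equivalently: take the maximum, over all pairs, of their longest common prefix length.
e.g. "6593632318" and "65936323186" share the prefix "6593632318" of length 10; no pair shares a longer one.
Longest shared-prefix length: 10

10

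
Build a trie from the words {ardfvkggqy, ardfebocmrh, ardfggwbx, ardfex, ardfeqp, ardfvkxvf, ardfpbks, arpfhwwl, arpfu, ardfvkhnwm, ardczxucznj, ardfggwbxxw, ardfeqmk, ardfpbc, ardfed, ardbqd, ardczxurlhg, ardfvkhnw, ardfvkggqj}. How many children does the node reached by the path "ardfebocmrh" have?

The children of the "ardfebocmrh" node are the distinct next characters among strings starting with "ardfebocmrh".
No stored string extends past "ardfebocmrh".
That node has 0 child edges.

0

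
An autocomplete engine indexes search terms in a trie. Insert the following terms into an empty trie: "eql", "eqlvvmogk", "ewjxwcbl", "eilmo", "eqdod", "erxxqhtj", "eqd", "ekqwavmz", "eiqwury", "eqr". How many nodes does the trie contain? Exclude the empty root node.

Trace insertions, counting only characters that open a new branch:
  "eql" → 3 new (e, q, l)
  "eqlvvmogk" → prefix "eql" already present; 6 new (v, v, m, o, g, k)
  "ewjxwcbl" → prefix "e" already present; 7 new (w, j, x, w, c, b, l)
  "eilmo" → prefix "e" already present; 4 new (i, l, m, o)
  "eqdod" → prefix "eq" already present; 3 new (d, o, d)
  "erxxqhtj" → prefix "e" already present; 7 new (r, x, x, q, h, t, j)
  "eqd" → prefix "eqd" already present; 0 new (none)
  "ekqwavmz" → prefix "e" already present; 7 new (k, q, w, a, v, m, z)
  "eiqwury" → prefix "ei" already present; 5 new (q, w, u, r, y)
  "eqr" → prefix "eq" already present; 1 new (r)
Total nodes = 3 + 6 + 7 + 4 + 3 + 7 + 0 + 7 + 5 + 1 = 43

43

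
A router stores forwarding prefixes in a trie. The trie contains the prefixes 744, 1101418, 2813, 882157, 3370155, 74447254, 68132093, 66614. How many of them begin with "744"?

2

Walk to "744"; the words in its subtree are exactly those with that prefix.
Words under "744": 744, 74447254
Count: 2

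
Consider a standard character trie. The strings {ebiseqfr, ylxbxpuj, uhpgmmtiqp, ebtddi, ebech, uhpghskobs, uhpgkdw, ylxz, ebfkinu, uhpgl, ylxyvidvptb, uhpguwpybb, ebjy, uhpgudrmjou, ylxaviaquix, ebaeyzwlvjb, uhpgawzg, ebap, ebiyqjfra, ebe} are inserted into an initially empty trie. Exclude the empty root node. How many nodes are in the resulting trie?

99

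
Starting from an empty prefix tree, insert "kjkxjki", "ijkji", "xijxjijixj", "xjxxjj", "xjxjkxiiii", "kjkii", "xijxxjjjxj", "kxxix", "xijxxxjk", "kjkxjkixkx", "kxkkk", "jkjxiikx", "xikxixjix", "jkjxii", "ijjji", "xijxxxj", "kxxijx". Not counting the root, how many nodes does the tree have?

For each word, the new-node count is its length minus the longest prefix already in the trie:
  "kjkxjki" → 7 new (k, j, k, x, j, k, i)
  "ijkji" → 5 new (i, j, k, j, i)
  "xijxjijixj" → 10 new (x, i, j, x, j, i, j, i, x, j)
  "xjxxjj" → prefix "x" already present; 5 new (j, x, x, j, j)
  "xjxjkxiiii" → prefix "xjx" already present; 7 new (j, k, x, i, i, i, i)
  "kjkii" → prefix "kjk" already present; 2 new (i, i)
  "xijxxjjjxj" → prefix "xijx" already present; 6 new (x, j, j, j, x, j)
  "kxxix" → prefix "k" already present; 4 new (x, x, i, x)
  "xijxxxjk" → prefix "xijxx" already present; 3 new (x, j, k)
  "kjkxjkixkx" → prefix "kjkxjki" already present; 3 new (x, k, x)
  "kxkkk" → prefix "kx" already present; 3 new (k, k, k)
  "jkjxiikx" → 8 new (j, k, j, x, i, i, k, x)
  "xikxixjix" → prefix "xi" already present; 7 new (k, x, i, x, j, i, x)
  "jkjxii" → prefix "jkjxii" already present; 0 new (none)
  "ijjji" → prefix "ij" already present; 3 new (j, j, i)
  "xijxxxj" → prefix "xijxxxj" already present; 0 new (none)
  "kxxijx" → prefix "kxxi" already present; 2 new (j, x)
Total nodes = 7 + 5 + 10 + 5 + 7 + 2 + 6 + 4 + 3 + 3 + 3 + 8 + 7 + 0 + 3 + 0 + 2 = 75

75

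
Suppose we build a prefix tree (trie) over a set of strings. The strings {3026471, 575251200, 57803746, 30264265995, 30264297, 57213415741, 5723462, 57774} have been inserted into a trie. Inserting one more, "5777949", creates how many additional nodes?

The longest prefix of "5777949" already in the trie is "5777" (length 4).
New nodes needed: |"5777949"| − 4 = 7 − 4 = 3.

3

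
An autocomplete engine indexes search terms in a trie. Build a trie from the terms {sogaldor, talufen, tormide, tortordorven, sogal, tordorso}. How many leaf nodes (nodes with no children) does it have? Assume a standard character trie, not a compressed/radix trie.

5

Leaves are exactly the stored words that no other stored word extends.
Those words: "sogaldor", "talufen", "tordorso", "tormide", "tortordorven"
Leaf count: 5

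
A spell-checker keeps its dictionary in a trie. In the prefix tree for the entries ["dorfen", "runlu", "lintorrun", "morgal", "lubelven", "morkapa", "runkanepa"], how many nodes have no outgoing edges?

7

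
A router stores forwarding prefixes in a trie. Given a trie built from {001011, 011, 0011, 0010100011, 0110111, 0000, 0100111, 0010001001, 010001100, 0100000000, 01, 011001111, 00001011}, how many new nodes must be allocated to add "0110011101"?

2

Walking "0110011101" from the root, the first 8 characters ("01100111") follow existing edges; "0" is the first miss.
Each of the 2 remaining characters creates one node.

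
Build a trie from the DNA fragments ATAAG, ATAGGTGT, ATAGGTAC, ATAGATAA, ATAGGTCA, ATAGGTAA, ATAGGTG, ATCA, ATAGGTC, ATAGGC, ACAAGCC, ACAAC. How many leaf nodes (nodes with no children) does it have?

Leaves are exactly the stored words that no other stored word extends.
Those words: "ACAAC", "ACAAGCC", "ATAAG", "ATAGATAA", "ATAGGC", "ATAGGTAA", "ATAGGTAC", "ATAGGTCA", "ATAGGTGT", "ATCA"
Leaf count: 10

10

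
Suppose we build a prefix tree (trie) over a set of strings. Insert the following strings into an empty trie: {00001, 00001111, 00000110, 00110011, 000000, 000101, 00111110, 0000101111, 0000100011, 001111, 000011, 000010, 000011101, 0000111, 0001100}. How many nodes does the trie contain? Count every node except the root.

Count nodes per top-level branch (shared prefixes stored once):
  '0'-branch (000000, 00000110, 00001, 000010, 0000100011, 0000101111, 000011, 0000111, 000011101, 00001111, 000101, 0001100, 00110011, 001111, 00111110): 40 nodes
Sum: 40

40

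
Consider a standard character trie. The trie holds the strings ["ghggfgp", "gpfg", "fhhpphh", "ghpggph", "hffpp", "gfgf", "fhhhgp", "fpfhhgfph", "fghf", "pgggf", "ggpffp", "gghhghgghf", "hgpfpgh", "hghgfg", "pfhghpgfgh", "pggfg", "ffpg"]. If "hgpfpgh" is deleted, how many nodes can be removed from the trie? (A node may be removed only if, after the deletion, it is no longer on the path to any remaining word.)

Walk "hgpfpgh" from the leaf back toward the root, removing each node that no remaining word uses.
The suffix "pfpgh" (5 nodes) is used only by "hgpfpgh"; the node for "hg" still has the child "h", so pruning stops there.
Nodes removed: 5

5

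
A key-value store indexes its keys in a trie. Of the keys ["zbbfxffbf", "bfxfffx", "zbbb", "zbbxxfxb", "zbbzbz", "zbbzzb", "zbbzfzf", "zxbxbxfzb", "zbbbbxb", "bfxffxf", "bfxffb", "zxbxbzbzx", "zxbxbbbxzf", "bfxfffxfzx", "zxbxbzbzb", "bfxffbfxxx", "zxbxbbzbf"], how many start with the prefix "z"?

12

Filter for entries beginning with "z":
Matches: "zbbb", "zbbbbxb", "zbbfxffbf", "zbbxxfxb", "zbbzbz", "zbbzfzf", "zbbzzb", "zxbxbbbxzf", "zxbxbbzbf", "zxbxbxfzb", "zxbxbzbzb", "zxbxbzbzx"
Count: 12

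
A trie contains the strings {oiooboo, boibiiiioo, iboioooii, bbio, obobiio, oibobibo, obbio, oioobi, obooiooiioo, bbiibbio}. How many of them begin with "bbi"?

2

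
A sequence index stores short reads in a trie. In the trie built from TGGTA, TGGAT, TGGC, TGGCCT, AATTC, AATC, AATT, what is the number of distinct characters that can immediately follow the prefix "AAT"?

2

Walk "AAT" from the root, arriving at one node.
Distinct next characters after "AAT": C, T.
That node has 2 child edges.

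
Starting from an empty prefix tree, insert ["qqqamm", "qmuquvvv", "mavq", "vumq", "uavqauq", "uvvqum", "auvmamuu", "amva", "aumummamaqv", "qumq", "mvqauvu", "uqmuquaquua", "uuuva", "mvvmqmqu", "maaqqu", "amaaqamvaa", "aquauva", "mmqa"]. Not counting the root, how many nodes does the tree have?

103

Trace insertions, counting only characters that open a new branch:
  "qqqamm" → 6 new (q, q, q, a, m, m)
  "qmuquvvv" → prefix "q" already present; 7 new (m, u, q, u, v, v, v)
  "mavq" → 4 new (m, a, v, q)
  "vumq" → 4 new (v, u, m, q)
  "uavqauq" → 7 new (u, a, v, q, a, u, q)
  "uvvqum" → prefix "u" already present; 5 new (v, v, q, u, m)
  "auvmamuu" → 8 new (a, u, v, m, a, m, u, u)
  "amva" → prefix "a" already present; 3 new (m, v, a)
  "aumummamaqv" → prefix "au" already present; 9 new (m, u, m, m, a, m, a, q, v)
  "qumq" → prefix "q" already present; 3 new (u, m, q)
  "mvqauvu" → prefix "m" already present; 6 new (v, q, a, u, v, u)
  "uqmuquaquua" → prefix "u" already present; 10 new (q, m, u, q, u, a, q, u, u, a)
  "uuuva" → prefix "u" already present; 4 new (u, u, v, a)
  "mvvmqmqu" → prefix "mv" already present; 6 new (v, m, q, m, q, u)
  "maaqqu" → prefix "ma" already present; 4 new (a, q, q, u)
  "amaaqamvaa" → prefix "am" already present; 8 new (a, a, q, a, m, v, a, a)
  "aquauva" → prefix "a" already present; 6 new (q, u, a, u, v, a)
  "mmqa" → prefix "m" already present; 3 new (m, q, a)
Total nodes = 6 + 7 + 4 + 4 + 7 + 5 + 8 + 3 + 9 + 3 + 6 + 10 + 4 + 6 + 4 + 8 + 6 + 3 = 103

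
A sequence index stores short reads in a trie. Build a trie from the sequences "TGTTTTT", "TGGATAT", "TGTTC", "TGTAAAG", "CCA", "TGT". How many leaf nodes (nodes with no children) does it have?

5

A leaf is a node with no children — equivalently, the end of a word that is not a proper prefix of any other stored word.
Those words: "CCA", "TGGATAT", "TGTAAAG", "TGTTC", "TGTTTTT"
Leaf count: 5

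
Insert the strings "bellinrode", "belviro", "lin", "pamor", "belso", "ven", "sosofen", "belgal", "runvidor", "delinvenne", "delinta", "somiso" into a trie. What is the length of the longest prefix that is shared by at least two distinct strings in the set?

Look for the deepest trie node that still has at least two words in its subtree.
e.g. "delinta" and "delinvenne" share the prefix "delin" of length 5; no pair shares a longer one.
Longest shared-prefix length: 5

5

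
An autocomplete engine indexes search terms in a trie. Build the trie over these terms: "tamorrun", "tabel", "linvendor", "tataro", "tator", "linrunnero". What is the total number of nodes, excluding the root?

33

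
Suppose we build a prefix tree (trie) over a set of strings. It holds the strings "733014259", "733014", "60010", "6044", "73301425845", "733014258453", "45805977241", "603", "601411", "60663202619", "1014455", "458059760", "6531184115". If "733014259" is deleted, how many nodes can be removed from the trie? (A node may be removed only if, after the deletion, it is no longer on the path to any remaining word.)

Walk "733014259" from the leaf back toward the root, removing each node that no remaining word uses.
The suffix "9" (1 node) is used only by "733014259"; the node for "73301425" still has the child "8", so pruning stops there.
Nodes removed: 1

1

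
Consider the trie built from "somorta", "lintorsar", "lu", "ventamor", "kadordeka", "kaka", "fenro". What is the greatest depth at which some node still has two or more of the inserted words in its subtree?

2

Look for the deepest trie node that still has at least two words in its subtree.
"kadordeka" and "kaka" agree on "ka" (2 characters) before diverging; nothing deeper is shared.
Longest shared-prefix length: 2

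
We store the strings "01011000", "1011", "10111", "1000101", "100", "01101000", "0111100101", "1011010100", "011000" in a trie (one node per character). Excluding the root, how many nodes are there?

Trace insertions, counting only characters that open a new branch:
  "01011000" → 8 new (0, 1, 0, 1, 1, 0, 0, 0)
  "1011" → 4 new (1, 0, 1, 1)
  "10111" → prefix "1011" already present; 1 new (1)
  "1000101" → prefix "10" already present; 5 new (0, 0, 1, 0, 1)
  "100" → prefix "100" already present; 0 new (none)
  "01101000" → prefix "01" already present; 6 new (1, 0, 1, 0, 0, 0)
  "0111100101" → prefix "011" already present; 7 new (1, 1, 0, 0, 1, 0, 1)
  "1011010100" → prefix "1011" already present; 6 new (0, 1, 0, 1, 0, 0)
  "011000" → prefix "0110" already present; 2 new (0, 0)
Total nodes = 8 + 4 + 1 + 5 + 0 + 6 + 7 + 6 + 2 = 39

39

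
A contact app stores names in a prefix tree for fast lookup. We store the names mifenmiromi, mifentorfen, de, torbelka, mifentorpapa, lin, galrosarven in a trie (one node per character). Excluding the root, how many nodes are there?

Count nodes per top-level branch (shared prefixes stored once):
  'd'-branch (de): 2 nodes
  'g'-branch (galrosarven): 11 nodes
  'l'-branch (lin): 3 nodes
  'm'-branch (mifenmiromi, mifentorfen, mifentorpapa): 21 nodes
  't'-branch (torbelka): 8 nodes
Sum: 45

45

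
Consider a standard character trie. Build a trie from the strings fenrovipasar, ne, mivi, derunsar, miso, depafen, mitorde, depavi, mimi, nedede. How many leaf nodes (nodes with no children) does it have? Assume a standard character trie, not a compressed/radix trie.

9

A leaf is a node with no children — equivalently, the end of a word that is not a proper prefix of any other stored word.
Those words: "depafen", "depavi", "derunsar", "fenrovipasar", "mimi", "miso", "mitorde", "mivi", "nedede"
Leaf count: 9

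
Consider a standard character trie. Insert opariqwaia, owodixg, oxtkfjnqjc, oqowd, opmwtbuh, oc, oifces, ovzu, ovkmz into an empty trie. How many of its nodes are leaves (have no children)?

9

A leaf is a node with no children — equivalently, the end of a word that is not a proper prefix of any other stored word.
Those words: "oc", "oifces", "opariqwaia", "opmwtbuh", "oqowd", "ovkmz", "ovzu", "owodixg", "oxtkfjnqjc"
Leaf count: 9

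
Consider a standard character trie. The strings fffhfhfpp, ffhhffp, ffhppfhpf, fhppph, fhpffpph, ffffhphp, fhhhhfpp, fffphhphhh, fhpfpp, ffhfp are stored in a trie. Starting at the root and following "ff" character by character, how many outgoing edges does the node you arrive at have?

Follow the path "ff" to its node, then look at its outgoing edges.
Distinct next characters after "ff": f, h.
That node has 2 child edges.

2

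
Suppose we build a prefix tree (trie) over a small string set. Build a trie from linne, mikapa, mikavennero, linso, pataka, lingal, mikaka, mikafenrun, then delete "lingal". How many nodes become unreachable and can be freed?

Walk "lingal" from the leaf back toward the root, removing each node that no remaining word uses.
The suffix "gal" (3 nodes) is used only by "lingal"; the node for "lin" still has the child "n", so pruning stops there.
Nodes removed: 3

3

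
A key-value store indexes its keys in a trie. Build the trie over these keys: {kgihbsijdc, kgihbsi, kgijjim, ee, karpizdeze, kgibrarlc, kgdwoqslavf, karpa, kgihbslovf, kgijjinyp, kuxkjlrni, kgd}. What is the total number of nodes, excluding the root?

56

For each word, the new-node count is its length minus the longest prefix already in the trie:
  "kgihbsijdc" → 10 new (k, g, i, h, b, s, i, j, d, c)
  "kgihbsi" → prefix "kgihbsi" already present; 0 new (none)
  "kgijjim" → prefix "kgi" already present; 4 new (j, j, i, m)
  "ee" → 2 new (e, e)
  "karpizdeze" → prefix "k" already present; 9 new (a, r, p, i, z, d, e, z, e)
  "kgibrarlc" → prefix "kgi" already present; 6 new (b, r, a, r, l, c)
  "kgdwoqslavf" → prefix "kg" already present; 9 new (d, w, o, q, s, l, a, v, f)
  "karpa" → prefix "karp" already present; 1 new (a)
  "kgihbslovf" → prefix "kgihbs" already present; 4 new (l, o, v, f)
  "kgijjinyp" → prefix "kgijji" already present; 3 new (n, y, p)
  "kuxkjlrni" → prefix "k" already present; 8 new (u, x, k, j, l, r, n, i)
  "kgd" → prefix "kgd" already present; 0 new (none)
Total nodes = 10 + 0 + 4 + 2 + 9 + 6 + 9 + 1 + 4 + 3 + 8 + 0 = 56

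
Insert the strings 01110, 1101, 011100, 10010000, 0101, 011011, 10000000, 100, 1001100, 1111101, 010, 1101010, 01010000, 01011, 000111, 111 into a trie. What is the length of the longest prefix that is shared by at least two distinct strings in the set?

5

Equivalently: take the maximum, over all pairs, of their longest common prefix length.
"01110" and "011100" agree on "01110" (5 characters) before diverging; nothing deeper is shared.
Longest shared-prefix length: 5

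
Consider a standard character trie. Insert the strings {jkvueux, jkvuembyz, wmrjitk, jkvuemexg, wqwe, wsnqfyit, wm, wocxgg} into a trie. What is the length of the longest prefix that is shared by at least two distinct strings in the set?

The deepest shared node is where two words last agree before diverging.
"jkvuembyz" and "jkvuemexg" agree on "jkvuem" (6 characters) before diverging; nothing deeper is shared.
Longest shared-prefix length: 6

6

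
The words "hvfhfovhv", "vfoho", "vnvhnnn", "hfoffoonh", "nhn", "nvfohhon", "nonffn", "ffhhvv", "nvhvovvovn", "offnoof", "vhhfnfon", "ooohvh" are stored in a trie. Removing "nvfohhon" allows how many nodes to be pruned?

6

A node on "nvfohhon"'s path can go only if nothing else ends at it or branches off below it.
The suffix "fohhon" (6 nodes) is used only by "nvfohhon"; the node for "nv" still has the child "h", so pruning stops there.
Nodes removed: 6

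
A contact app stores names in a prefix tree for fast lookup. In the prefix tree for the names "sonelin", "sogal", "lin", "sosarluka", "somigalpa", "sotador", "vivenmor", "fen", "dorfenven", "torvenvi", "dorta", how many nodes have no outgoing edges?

A leaf is a node with no children — equivalently, the end of a word that is not a proper prefix of any other stored word.
Those words: "dorfenven", "dorta", "fen", "lin", "sogal", "somigalpa", "sonelin", "sosarluka", "sotador", "torvenvi", "vivenmor"
Leaf count: 11

11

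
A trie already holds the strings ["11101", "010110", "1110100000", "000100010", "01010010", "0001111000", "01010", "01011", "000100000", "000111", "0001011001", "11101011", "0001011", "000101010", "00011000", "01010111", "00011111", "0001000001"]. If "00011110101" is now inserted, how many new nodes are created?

3

Walking "00011110101" from the root, the first 8 characters ("00011110") follow existing edges; "1" is the first miss.
So 11 − 8 = 3 new nodes.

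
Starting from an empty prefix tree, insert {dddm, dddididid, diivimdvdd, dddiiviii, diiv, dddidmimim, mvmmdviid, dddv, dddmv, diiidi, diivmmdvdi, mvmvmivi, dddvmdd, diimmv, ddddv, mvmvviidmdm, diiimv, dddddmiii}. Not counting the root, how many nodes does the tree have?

Trace insertions, counting only characters that open a new branch:
  "dddm" → 4 new (d, d, d, m)
  "dddididid" → prefix "ddd" already present; 6 new (i, d, i, d, i, d)
  "diivimdvdd" → prefix "d" already present; 9 new (i, i, v, i, m, d, v, d, d)
  "dddiiviii" → prefix "dddi" already present; 5 new (i, v, i, i, i)
  "diiv" → prefix "diiv" already present; 0 new (none)
  "dddidmimim" → prefix "dddid" already present; 5 new (m, i, m, i, m)
  "mvmmdviid" → 9 new (m, v, m, m, d, v, i, i, d)
  "dddv" → prefix "ddd" already present; 1 new (v)
  "dddmv" → prefix "dddm" already present; 1 new (v)
  "diiidi" → prefix "dii" already present; 3 new (i, d, i)
  "diivmmdvdi" → prefix "diiv" already present; 6 new (m, m, d, v, d, i)
  "mvmvmivi" → prefix "mvm" already present; 5 new (v, m, i, v, i)
  "dddvmdd" → prefix "dddv" already present; 3 new (m, d, d)
  "diimmv" → prefix "dii" already present; 3 new (m, m, v)
  "ddddv" → prefix "ddd" already present; 2 new (d, v)
  "mvmvviidmdm" → prefix "mvmv" already present; 7 new (v, i, i, d, m, d, m)
  "diiimv" → prefix "diii" already present; 2 new (m, v)
  "dddddmiii" → prefix "dddd" already present; 5 new (d, m, i, i, i)
Total nodes = 4 + 6 + 9 + 5 + 0 + 5 + 9 + 1 + 1 + 3 + 6 + 5 + 3 + 3 + 2 + 7 + 2 + 5 = 76

76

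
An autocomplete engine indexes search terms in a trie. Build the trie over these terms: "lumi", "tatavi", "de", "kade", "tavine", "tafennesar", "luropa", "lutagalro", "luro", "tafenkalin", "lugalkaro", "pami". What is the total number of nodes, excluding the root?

Count nodes per top-level branch (shared prefixes stored once):
  'd'-branch (de): 2 nodes
  'k'-branch (kade): 4 nodes
  'l'-branch (lugalkaro, lumi, luro, luropa, lutagalro): 22 nodes
  'p'-branch (pami): 4 nodes
  't'-branch (tafenkalin, tafennesar, tatavi, tavine): 23 nodes
Sum: 55

55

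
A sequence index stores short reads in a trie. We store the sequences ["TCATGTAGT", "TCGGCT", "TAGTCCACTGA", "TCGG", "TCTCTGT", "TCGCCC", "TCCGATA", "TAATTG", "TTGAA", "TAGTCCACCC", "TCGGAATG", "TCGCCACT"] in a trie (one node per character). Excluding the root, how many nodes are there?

53

Count nodes per top-level branch (shared prefixes stored once):
  'T'-branch (TAATTG, TAGTCCACCC, TAGTCCACTGA, TCATGTAGT, TCCGATA, TCGCCACT, TCGCCC, TCGG, TCGGAATG, TCGGCT, TCTCTGT, TTGAA): 53 nodes
Sum: 53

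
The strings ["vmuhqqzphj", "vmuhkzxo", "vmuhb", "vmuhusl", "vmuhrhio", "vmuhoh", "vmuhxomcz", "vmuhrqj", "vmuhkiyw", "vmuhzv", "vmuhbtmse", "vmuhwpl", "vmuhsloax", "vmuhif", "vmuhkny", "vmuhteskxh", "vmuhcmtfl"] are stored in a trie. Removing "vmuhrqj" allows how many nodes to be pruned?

After clearing the end-marker at "vmuhrqj", prune upward until reaching a node still needed by another word.
The suffix "qj" (2 nodes) is used only by "vmuhrqj"; the node for "vmuhr" still has the child "h", so pruning stops there.
Nodes removed: 2

2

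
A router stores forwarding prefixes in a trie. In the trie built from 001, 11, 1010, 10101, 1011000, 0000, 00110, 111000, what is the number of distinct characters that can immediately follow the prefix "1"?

Walk "1" from the root, arriving at one node.
Characters that immediately follow "1" among the stored strings: {0, 1}.
That node has 2 child edges.

2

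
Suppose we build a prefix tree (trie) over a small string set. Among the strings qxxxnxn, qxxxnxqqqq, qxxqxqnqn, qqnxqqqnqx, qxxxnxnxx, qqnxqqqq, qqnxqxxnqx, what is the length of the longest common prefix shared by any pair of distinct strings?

7

Look for the deepest trie node that still has at least two words in its subtree.
"qqnxqqqnqx" and "qqnxqqqq" agree on "qqnxqqq" (7 characters) before diverging; nothing deeper is shared.
Longest shared-prefix length: 7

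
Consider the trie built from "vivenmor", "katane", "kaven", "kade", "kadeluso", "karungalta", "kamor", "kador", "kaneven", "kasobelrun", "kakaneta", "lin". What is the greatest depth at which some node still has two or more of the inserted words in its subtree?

Equivalently: take the maximum, over all pairs, of their longest common prefix length.
"kade" and "kadeluso" agree on "kade" (4 characters) before diverging; nothing deeper is shared.
Longest shared-prefix length: 4

4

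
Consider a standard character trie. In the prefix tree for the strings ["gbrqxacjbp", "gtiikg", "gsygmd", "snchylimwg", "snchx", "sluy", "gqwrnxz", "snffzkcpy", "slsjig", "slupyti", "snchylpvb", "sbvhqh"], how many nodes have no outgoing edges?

A leaf is a node with no children — equivalently, the end of a word that is not a proper prefix of any other stored word.
Those words: "gbrqxacjbp", "gqwrnxz", "gsygmd", "gtiikg", "sbvhqh", "slsjig", "slupyti", "sluy", "snchx", "snchylimwg", "snchylpvb", "snffzkcpy"
Leaf count: 12

12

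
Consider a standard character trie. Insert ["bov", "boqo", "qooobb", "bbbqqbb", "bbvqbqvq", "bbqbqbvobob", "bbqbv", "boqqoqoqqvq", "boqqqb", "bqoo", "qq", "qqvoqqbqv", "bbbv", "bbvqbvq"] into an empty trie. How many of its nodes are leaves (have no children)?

13

A leaf is a node with no children — equivalently, the end of a word that is not a proper prefix of any other stored word.
Those words: "bbbqqbb", "bbbv", "bbqbqbvobob", "bbqbv", "bbvqbqvq", "bbvqbvq", "boqo", "boqqoqoqqvq", "boqqqb", "bov", "bqoo", "qooobb", "qqvoqqbqv"
Leaf count: 13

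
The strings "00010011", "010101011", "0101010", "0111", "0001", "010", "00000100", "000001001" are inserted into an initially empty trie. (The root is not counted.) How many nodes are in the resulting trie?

Count nodes per top-level branch (shared prefixes stored once):
  '0'-branch (00000100, 000001001, 0001, 00010011, 010, 0101010, 010101011, 0111): 24 nodes
Sum: 24

24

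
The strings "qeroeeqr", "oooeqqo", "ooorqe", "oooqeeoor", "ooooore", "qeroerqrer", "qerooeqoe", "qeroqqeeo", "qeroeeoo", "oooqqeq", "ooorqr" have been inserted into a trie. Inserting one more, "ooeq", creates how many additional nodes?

2

Walking "ooeq" from the root, the first 2 characters ("oo") follow existing edges; "e" is the first miss.
So 4 − 2 = 2 new nodes.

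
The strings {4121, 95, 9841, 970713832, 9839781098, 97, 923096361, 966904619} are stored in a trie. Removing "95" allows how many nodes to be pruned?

1

A node on "95"'s path can go only if nothing else ends at it or branches off below it.
The suffix "5" (1 node) is used only by "95"; the node for "9" still has the child "8", so pruning stops there.
Nodes removed: 1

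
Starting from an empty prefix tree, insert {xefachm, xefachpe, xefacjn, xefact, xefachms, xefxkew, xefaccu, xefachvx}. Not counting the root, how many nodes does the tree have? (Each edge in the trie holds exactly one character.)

21

Trie structure (* marks end of a word):
(root)
└─ x
   └─ e
      └─ f
         ├─ a
         │  └─ c
         │     ├─ c
         │     │  └─ u *
         │     ├─ h
         │     │  ├─ m *
         │     │  │  └─ s *
         │     │  ├─ p
         │     │  │  └─ e *
         │     │  └─ v
         │     │     └─ x *
         │     ├─ j
         │     │  └─ n *
         │     └─ t *
         └─ x
            └─ k
               └─ e
                  └─ w *
Counting every labelled node above: 21.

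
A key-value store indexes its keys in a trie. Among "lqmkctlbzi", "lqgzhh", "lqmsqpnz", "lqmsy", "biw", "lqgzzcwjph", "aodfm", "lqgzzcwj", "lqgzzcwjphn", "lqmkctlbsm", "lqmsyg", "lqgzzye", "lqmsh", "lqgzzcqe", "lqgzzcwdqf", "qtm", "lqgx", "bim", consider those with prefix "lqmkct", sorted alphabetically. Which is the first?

DFS of the "lqmkct" subtree visits, in order: "lqmkctlbsm", "lqmkctlbzi"
The 1st is lqmkctlbsm.

lqmkctlbsm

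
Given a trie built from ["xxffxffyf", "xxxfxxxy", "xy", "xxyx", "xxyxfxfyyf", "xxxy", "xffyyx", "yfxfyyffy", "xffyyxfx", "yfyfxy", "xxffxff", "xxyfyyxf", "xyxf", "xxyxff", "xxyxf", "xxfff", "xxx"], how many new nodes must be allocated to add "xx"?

"xx" is already a full path in the trie; only an end-marker is added.
No new nodes are needed: 0.

0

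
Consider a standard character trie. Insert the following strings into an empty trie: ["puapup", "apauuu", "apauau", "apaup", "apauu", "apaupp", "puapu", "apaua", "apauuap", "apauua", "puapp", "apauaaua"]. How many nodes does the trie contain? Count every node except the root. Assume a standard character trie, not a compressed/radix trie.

Insert word by word; a character creates a node only if that edge doesn't already exist:
  "puapup" → 6 new (p, u, a, p, u, p)
  "apauuu" → 6 new (a, p, a, u, u, u)
  "apauau" → prefix "apau" already present; 2 new (a, u)
  "apaup" → prefix "apau" already present; 1 new (p)
  "apauu" → prefix "apauu" already present; 0 new (none)
  "apaupp" → prefix "apaup" already present; 1 new (p)
  "puapu" → prefix "puapu" already present; 0 new (none)
  "apaua" → prefix "apaua" already present; 0 new (none)
  "apauuap" → prefix "apauu" already present; 2 new (a, p)
  "apauua" → prefix "apauua" already present; 0 new (none)
  "puapp" → prefix "puap" already present; 1 new (p)
  "apauaaua" → prefix "apaua" already present; 3 new (a, u, a)
Total nodes = 6 + 6 + 2 + 1 + 0 + 1 + 0 + 0 + 2 + 0 + 1 + 3 = 22

22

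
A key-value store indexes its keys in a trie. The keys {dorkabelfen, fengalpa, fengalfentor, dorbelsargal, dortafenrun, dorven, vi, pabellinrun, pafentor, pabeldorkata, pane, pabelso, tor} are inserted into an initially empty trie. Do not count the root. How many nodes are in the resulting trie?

78

Insert word by word; a character creates a node only if that edge doesn't already exist:
  "dorkabelfen" → 11 new (d, o, r, k, a, b, e, l, f, e, n)
  "fengalpa" → 8 new (f, e, n, g, a, l, p, a)
  "fengalfentor" → prefix "fengal" already present; 6 new (f, e, n, t, o, r)
  "dorbelsargal" → prefix "dor" already present; 9 new (b, e, l, s, a, r, g, a, l)
  "dortafenrun" → prefix "dor" already present; 8 new (t, a, f, e, n, r, u, n)
  "dorven" → prefix "dor" already present; 3 new (v, e, n)
  "vi" → 2 new (v, i)
  "pabellinrun" → 11 new (p, a, b, e, l, l, i, n, r, u, n)
  "pafentor" → prefix "pa" already present; 6 new (f, e, n, t, o, r)
  "pabeldorkata" → prefix "pabel" already present; 7 new (d, o, r, k, a, t, a)
  "pane" → prefix "pa" already present; 2 new (n, e)
  "pabelso" → prefix "pabel" already present; 2 new (s, o)
  "tor" → 3 new (t, o, r)
Total nodes = 11 + 8 + 6 + 9 + 8 + 3 + 2 + 11 + 6 + 7 + 2 + 2 + 3 = 78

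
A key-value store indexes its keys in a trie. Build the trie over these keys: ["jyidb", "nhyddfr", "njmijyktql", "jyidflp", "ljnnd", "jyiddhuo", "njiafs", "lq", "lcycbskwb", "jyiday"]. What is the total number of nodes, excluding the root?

For each word, the new-node count is its length minus the longest prefix already in the trie:
  "jyidb" → 5 new (j, y, i, d, b)
  "nhyddfr" → 7 new (n, h, y, d, d, f, r)
  "njmijyktql" → prefix "n" already present; 9 new (j, m, i, j, y, k, t, q, l)
  "jyidflp" → prefix "jyid" already present; 3 new (f, l, p)
  "ljnnd" → 5 new (l, j, n, n, d)
  "jyiddhuo" → prefix "jyid" already present; 4 new (d, h, u, o)
  "njiafs" → prefix "nj" already present; 4 new (i, a, f, s)
  "lq" → prefix "l" already present; 1 new (q)
  "lcycbskwb" → prefix "l" already present; 8 new (c, y, c, b, s, k, w, b)
  "jyiday" → prefix "jyid" already present; 2 new (a, y)
Total nodes = 5 + 7 + 9 + 3 + 5 + 4 + 4 + 1 + 8 + 2 = 48

48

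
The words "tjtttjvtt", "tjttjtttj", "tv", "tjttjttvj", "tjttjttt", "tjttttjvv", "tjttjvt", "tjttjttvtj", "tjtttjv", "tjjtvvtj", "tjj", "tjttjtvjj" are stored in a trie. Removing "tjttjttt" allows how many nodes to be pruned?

0

After clearing the end-marker at "tjttjttt", prune upward until reaching a node still needed by another word.
Every node on "tjttjttt" is still needed (e.g. by "tjttjtttj"), so nothing is freed.
Nodes removed: 0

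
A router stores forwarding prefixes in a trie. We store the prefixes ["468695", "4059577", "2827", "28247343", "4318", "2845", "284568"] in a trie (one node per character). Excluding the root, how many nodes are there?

28

Insert word by word; a character creates a node only if that edge doesn't already exist:
  "468695" → 6 new (4, 6, 8, 6, 9, 5)
  "4059577" → prefix "4" already present; 6 new (0, 5, 9, 5, 7, 7)
  "2827" → 4 new (2, 8, 2, 7)
  "28247343" → prefix "282" already present; 5 new (4, 7, 3, 4, 3)
  "4318" → prefix "4" already present; 3 new (3, 1, 8)
  "2845" → prefix "28" already present; 2 new (4, 5)
  "284568" → prefix "2845" already present; 2 new (6, 8)
Total nodes = 6 + 6 + 4 + 5 + 3 + 2 + 2 = 28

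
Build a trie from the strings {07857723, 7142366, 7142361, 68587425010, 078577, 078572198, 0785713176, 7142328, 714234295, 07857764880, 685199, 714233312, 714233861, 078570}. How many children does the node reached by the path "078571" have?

1

Follow the path "078571" to its node, then look at its outgoing edges.
Distinct next characters after "078571": 3.
That node has 1 child edge.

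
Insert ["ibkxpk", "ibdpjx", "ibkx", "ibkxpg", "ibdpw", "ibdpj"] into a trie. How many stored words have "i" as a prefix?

Walk to "i"; the words in its subtree are exactly those with that prefix.
Words under "i": ibdpj, ibdpjx, ibdpw, ibkx, ibkxpg, ibkxpk
Count: 6

6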